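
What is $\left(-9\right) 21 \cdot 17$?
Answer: $-3213$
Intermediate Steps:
$\left(-9\right) 21 \cdot 17 = \left(-189\right) 17 = -3213$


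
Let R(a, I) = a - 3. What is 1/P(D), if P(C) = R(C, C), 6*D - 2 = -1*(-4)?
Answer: -½ ≈ -0.50000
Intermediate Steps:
R(a, I) = -3 + a
D = 1 (D = ⅓ + (-1*(-4))/6 = ⅓ + (⅙)*4 = ⅓ + ⅔ = 1)
P(C) = -3 + C
1/P(D) = 1/(-3 + 1) = 1/(-2) = -½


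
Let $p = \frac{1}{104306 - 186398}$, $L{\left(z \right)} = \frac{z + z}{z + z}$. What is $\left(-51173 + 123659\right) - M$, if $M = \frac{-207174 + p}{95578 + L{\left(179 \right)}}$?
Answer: $\frac{568761826460257}{7846271268} \approx 72488.0$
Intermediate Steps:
$L{\left(z \right)} = 1$ ($L{\left(z \right)} = \frac{2 z}{2 z} = 2 z \frac{1}{2 z} = 1$)
$p = - \frac{1}{82092}$ ($p = \frac{1}{-82092} = - \frac{1}{82092} \approx -1.2181 \cdot 10^{-5}$)
$M = - \frac{17007328009}{7846271268}$ ($M = \frac{-207174 - \frac{1}{82092}}{95578 + 1} = - \frac{17007328009}{82092 \cdot 95579} = \left(- \frac{17007328009}{82092}\right) \frac{1}{95579} = - \frac{17007328009}{7846271268} \approx -2.1676$)
$\left(-51173 + 123659\right) - M = \left(-51173 + 123659\right) - - \frac{17007328009}{7846271268} = 72486 + \frac{17007328009}{7846271268} = \frac{568761826460257}{7846271268}$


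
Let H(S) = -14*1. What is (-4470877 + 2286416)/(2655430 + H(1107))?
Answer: -2184461/2655416 ≈ -0.82264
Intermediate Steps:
H(S) = -14
(-4470877 + 2286416)/(2655430 + H(1107)) = (-4470877 + 2286416)/(2655430 - 14) = -2184461/2655416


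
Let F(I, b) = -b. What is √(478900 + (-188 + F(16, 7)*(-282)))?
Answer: √480686 ≈ 693.32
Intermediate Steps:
√(478900 + (-188 + F(16, 7)*(-282))) = √(478900 + (-188 - 1*7*(-282))) = √(478900 + (-188 - 7*(-282))) = √(478900 + (-188 + 1974)) = √(478900 + 1786) = √480686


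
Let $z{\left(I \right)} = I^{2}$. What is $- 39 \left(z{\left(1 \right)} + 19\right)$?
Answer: $-780$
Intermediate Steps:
$- 39 \left(z{\left(1 \right)} + 19\right) = - 39 \left(1^{2} + 19\right) = - 39 \left(1 + 19\right) = \left(-39\right) 20 = -780$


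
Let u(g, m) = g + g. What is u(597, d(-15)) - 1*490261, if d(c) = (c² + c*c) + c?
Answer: -489067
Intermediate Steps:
d(c) = c + 2*c² (d(c) = (c² + c²) + c = 2*c² + c = c + 2*c²)
u(g, m) = 2*g
u(597, d(-15)) - 1*490261 = 2*597 - 1*490261 = 1194 - 490261 = -489067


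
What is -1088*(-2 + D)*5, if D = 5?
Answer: -16320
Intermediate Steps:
-1088*(-2 + D)*5 = -1088*(-2 + 5)*5 = -3264*5 = -1088*15 = -16320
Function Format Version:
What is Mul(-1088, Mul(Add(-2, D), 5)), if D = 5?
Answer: -16320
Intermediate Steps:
Mul(-1088, Mul(Add(-2, D), 5)) = Mul(-1088, Mul(Add(-2, 5), 5)) = Mul(-1088, Mul(3, 5)) = Mul(-1088, 15) = -16320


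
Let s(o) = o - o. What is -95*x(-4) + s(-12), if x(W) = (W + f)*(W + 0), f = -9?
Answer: -4940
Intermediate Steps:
x(W) = W*(-9 + W) (x(W) = (W - 9)*(W + 0) = (-9 + W)*W = W*(-9 + W))
s(o) = 0
-95*x(-4) + s(-12) = -(-380)*(-9 - 4) + 0 = -(-380)*(-13) + 0 = -95*52 + 0 = -4940 + 0 = -4940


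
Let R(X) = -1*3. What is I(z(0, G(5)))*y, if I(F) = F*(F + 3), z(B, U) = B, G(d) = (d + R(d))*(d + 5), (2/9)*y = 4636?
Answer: 0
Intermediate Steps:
R(X) = -3
y = 20862 (y = (9/2)*4636 = 20862)
G(d) = (-3 + d)*(5 + d) (G(d) = (d - 3)*(d + 5) = (-3 + d)*(5 + d))
I(F) = F*(3 + F)
I(z(0, G(5)))*y = (0*(3 + 0))*20862 = (0*3)*20862 = 0*20862 = 0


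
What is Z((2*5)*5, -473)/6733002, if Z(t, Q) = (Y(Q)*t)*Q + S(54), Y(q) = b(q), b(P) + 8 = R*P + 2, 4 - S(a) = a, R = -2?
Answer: -3705175/1122167 ≈ -3.3018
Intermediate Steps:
S(a) = 4 - a
b(P) = -6 - 2*P (b(P) = -8 + (-2*P + 2) = -8 + (2 - 2*P) = -6 - 2*P)
Y(q) = -6 - 2*q
Z(t, Q) = -50 + Q*t*(-6 - 2*Q) (Z(t, Q) = ((-6 - 2*Q)*t)*Q + (4 - 1*54) = (t*(-6 - 2*Q))*Q + (4 - 54) = Q*t*(-6 - 2*Q) - 50 = -50 + Q*t*(-6 - 2*Q))
Z((2*5)*5, -473)/6733002 = (-50 + 2*(-473)*((2*5)*5)*(-3 - 1*(-473)))/6733002 = (-50 + 2*(-473)*(10*5)*(-3 + 473))*(1/6733002) = (-50 + 2*(-473)*50*470)*(1/6733002) = (-50 - 22231000)*(1/6733002) = -22231050*1/6733002 = -3705175/1122167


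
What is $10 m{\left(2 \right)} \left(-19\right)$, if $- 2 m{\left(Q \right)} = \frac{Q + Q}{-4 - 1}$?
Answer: $-76$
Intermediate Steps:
$m{\left(Q \right)} = \frac{Q}{5}$ ($m{\left(Q \right)} = - \frac{\left(Q + Q\right) \frac{1}{-4 - 1}}{2} = - \frac{2 Q \frac{1}{-4 - 1}}{2} = - \frac{2 Q \frac{1}{-5}}{2} = - \frac{2 Q \left(- \frac{1}{5}\right)}{2} = - \frac{\left(- \frac{2}{5}\right) Q}{2} = \frac{Q}{5}$)
$10 m{\left(2 \right)} \left(-19\right) = 10 \cdot \frac{1}{5} \cdot 2 \left(-19\right) = 10 \cdot \frac{2}{5} \left(-19\right) = 4 \left(-19\right) = -76$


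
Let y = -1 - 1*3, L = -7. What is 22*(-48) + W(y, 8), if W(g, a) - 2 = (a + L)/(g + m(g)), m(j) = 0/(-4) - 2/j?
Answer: -7380/7 ≈ -1054.3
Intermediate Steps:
y = -4 (y = -1 - 3 = -4)
m(j) = -2/j (m(j) = 0*(-¼) - 2/j = 0 - 2/j = -2/j)
W(g, a) = 2 + (-7 + a)/(g - 2/g) (W(g, a) = 2 + (a - 7)/(g - 2/g) = 2 + (-7 + a)/(g - 2/g))
22*(-48) + W(y, 8) = 22*(-48) + (-4 - 4*(-7 + 8 + 2*(-4)))/(-2 + (-4)²) = -1056 + (-4 - 4*(-7 + 8 - 8))/(-2 + 16) = -1056 + (-4 - 4*(-7))/14 = -1056 + (-4 + 28)/14 = -1056 + (1/14)*24 = -1056 + 12/7 = -7380/7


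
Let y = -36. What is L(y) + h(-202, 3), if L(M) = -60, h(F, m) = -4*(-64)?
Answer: 196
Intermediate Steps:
h(F, m) = 256
L(y) + h(-202, 3) = -60 + 256 = 196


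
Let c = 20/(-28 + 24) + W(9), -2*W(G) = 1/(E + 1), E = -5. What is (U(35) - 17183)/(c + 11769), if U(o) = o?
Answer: -45728/31371 ≈ -1.4577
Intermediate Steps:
W(G) = ⅛ (W(G) = -1/(2*(-5 + 1)) = -½/(-4) = -½*(-¼) = ⅛)
c = -39/8 (c = 20/(-28 + 24) + ⅛ = 20/(-4) + ⅛ = -¼*20 + ⅛ = -5 + ⅛ = -39/8 ≈ -4.8750)
(U(35) - 17183)/(c + 11769) = (35 - 17183)/(-39/8 + 11769) = -17148/94113/8 = -17148*8/94113 = -45728/31371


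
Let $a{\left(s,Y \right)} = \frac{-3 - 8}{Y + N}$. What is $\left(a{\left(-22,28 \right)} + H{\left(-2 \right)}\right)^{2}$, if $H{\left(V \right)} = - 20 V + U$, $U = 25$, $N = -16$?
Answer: $\frac{591361}{144} \approx 4106.7$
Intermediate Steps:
$a{\left(s,Y \right)} = - \frac{11}{-16 + Y}$ ($a{\left(s,Y \right)} = \frac{-3 - 8}{Y - 16} = - \frac{11}{-16 + Y}$)
$H{\left(V \right)} = 25 - 20 V$ ($H{\left(V \right)} = - 20 V + 25 = 25 - 20 V$)
$\left(a{\left(-22,28 \right)} + H{\left(-2 \right)}\right)^{2} = \left(- \frac{11}{-16 + 28} + \left(25 - -40\right)\right)^{2} = \left(- \frac{11}{12} + \left(25 + 40\right)\right)^{2} = \left(\left(-11\right) \frac{1}{12} + 65\right)^{2} = \left(- \frac{11}{12} + 65\right)^{2} = \left(\frac{769}{12}\right)^{2} = \frac{591361}{144}$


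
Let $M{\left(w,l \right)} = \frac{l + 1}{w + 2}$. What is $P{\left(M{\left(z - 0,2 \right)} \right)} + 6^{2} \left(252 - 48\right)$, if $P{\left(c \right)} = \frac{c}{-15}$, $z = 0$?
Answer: $\frac{73439}{10} \approx 7343.9$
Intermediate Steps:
$M{\left(w,l \right)} = \frac{1 + l}{2 + w}$
$P{\left(c \right)} = - \frac{c}{15}$ ($P{\left(c \right)} = c \left(- \frac{1}{15}\right) = - \frac{c}{15}$)
$P{\left(M{\left(z - 0,2 \right)} \right)} + 6^{2} \left(252 - 48\right) = - \frac{\frac{1}{2 + \left(0 - 0\right)} \left(1 + 2\right)}{15} + 6^{2} \left(252 - 48\right) = - \frac{\frac{1}{2 + \left(0 + 0\right)} 3}{15} + 36 \cdot 204 = - \frac{\frac{1}{2 + 0} \cdot 3}{15} + 7344 = - \frac{\frac{1}{2} \cdot 3}{15} + 7344 = \left(- \frac{1}{15}\right) \frac{3}{2} + 7344 = - \frac{1}{10} + 7344 = \frac{73439}{10}$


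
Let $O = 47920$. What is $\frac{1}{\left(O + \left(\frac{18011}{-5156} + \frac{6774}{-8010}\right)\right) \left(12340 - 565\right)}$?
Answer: $\frac{458884}{258905523411935} \approx 1.7724 \cdot 10^{-9}$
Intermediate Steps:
$\frac{1}{\left(O + \left(\frac{18011}{-5156} + \frac{6774}{-8010}\right)\right) \left(12340 - 565\right)} = \frac{1}{\left(47920 + \left(\frac{18011}{-5156} + \frac{6774}{-8010}\right)\right) \left(12340 - 565\right)} = \frac{1}{\left(47920 + \left(18011 \left(- \frac{1}{5156}\right) + 6774 \left(- \frac{1}{8010}\right)\right)\right) 11775} = \frac{1}{\left(47920 - \frac{29865809}{6883260}\right) 11775} = \frac{1}{\frac{329815953391}{6883260} \cdot 11775} = \frac{1}{\frac{258905523411935}{458884}} = \frac{458884}{258905523411935}$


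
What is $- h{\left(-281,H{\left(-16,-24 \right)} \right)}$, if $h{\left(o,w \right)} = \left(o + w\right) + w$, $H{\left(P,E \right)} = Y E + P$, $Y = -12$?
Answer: $-263$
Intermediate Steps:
$H{\left(P,E \right)} = P - 12 E$ ($H{\left(P,E \right)} = - 12 E + P = P - 12 E$)
$h{\left(o,w \right)} = o + 2 w$
$- h{\left(-281,H{\left(-16,-24 \right)} \right)} = - (-281 + 2 \left(-16 - -288\right)) = - (-281 + 2 \left(-16 + 288\right)) = - (-281 + 2 \cdot 272) = - (-281 + 544) = \left(-1\right) 263 = -263$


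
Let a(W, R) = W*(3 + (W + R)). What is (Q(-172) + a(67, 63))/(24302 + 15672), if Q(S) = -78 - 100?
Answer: 8733/39974 ≈ 0.21847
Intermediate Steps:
a(W, R) = W*(3 + R + W) (a(W, R) = W*(3 + (R + W)) = W*(3 + R + W))
Q(S) = -178
(Q(-172) + a(67, 63))/(24302 + 15672) = (-178 + 67*(3 + 63 + 67))/(24302 + 15672) = (-178 + 67*133)/39974 = (-178 + 8911)*(1/39974) = 8733*(1/39974) = 8733/39974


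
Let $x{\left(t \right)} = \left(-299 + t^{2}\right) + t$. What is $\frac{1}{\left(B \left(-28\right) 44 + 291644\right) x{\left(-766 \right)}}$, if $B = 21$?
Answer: $\frac{1}{155660268452} \approx 6.4243 \cdot 10^{-12}$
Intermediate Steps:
$x{\left(t \right)} = -299 + t + t^{2}$
$\frac{1}{\left(B \left(-28\right) 44 + 291644\right) x{\left(-766 \right)}} = \frac{1}{\left(21 \left(-28\right) 44 + 291644\right) \left(-299 - 766 + \left(-766\right)^{2}\right)} = \frac{1}{\left(\left(-588\right) 44 + 291644\right) \left(-299 - 766 + 586756\right)} = \frac{1}{\left(-25872 + 291644\right) 585691} = \frac{1}{265772} \cdot \frac{1}{585691} = \frac{1}{155660268452}$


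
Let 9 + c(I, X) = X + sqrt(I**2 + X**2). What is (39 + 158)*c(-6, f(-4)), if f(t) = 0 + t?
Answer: -2561 + 394*sqrt(13) ≈ -1140.4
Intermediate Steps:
f(t) = t
c(I, X) = -9 + X + sqrt(I**2 + X**2) (c(I, X) = -9 + (X + sqrt(I**2 + X**2)) = -9 + X + sqrt(I**2 + X**2))
(39 + 158)*c(-6, f(-4)) = (39 + 158)*(-9 - 4 + sqrt((-6)**2 + (-4)**2)) = 197*(-9 - 4 + sqrt(36 + 16)) = 197*(-9 - 4 + sqrt(52)) = 197*(-9 - 4 + 2*sqrt(13)) = 197*(-13 + 2*sqrt(13)) = -2561 + 394*sqrt(13)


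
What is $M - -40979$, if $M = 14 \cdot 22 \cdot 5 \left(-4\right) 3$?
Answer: $22499$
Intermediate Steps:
$M = -18480$ ($M = 308 \left(\left(-20\right) 3\right) = 308 \left(-60\right) = -18480$)
$M - -40979 = -18480 - -40979 = -18480 + 40979 = 22499$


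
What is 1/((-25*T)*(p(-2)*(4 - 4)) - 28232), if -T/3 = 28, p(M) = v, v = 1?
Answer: -1/28232 ≈ -3.5421e-5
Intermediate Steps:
p(M) = 1
T = -84 (T = -3*28 = -84)
1/((-25*T)*(p(-2)*(4 - 4)) - 28232) = 1/((-25*(-84))*(1*(4 - 4)) - 28232) = 1/(2100*(1*0) - 28232) = 1/(2100*0 - 28232) = 1/(0 - 28232) = 1/(-28232) = -1/28232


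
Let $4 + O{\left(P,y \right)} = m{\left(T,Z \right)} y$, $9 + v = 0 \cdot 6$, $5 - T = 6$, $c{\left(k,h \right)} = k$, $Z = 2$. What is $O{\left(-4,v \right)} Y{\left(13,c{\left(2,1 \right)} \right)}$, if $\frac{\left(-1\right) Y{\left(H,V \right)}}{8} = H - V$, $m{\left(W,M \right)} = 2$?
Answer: $1936$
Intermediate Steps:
$T = -1$ ($T = 5 - 6 = -1$)
$Y{\left(H,V \right)} = - 8 H + 8 V$ ($Y{\left(H,V \right)} = - 8 \left(H - V\right) = - 8 H + 8 V$)
$v = -9$ ($v = -9 + 0 \cdot 6 = -9 + 0 = -9$)
$O{\left(P,y \right)} = -4 + 2 y$
$O{\left(-4,v \right)} Y{\left(13,c{\left(2,1 \right)} \right)} = \left(-4 + 2 \left(-9\right)\right) \left(\left(-8\right) 13 + 8 \cdot 2\right) = \left(-4 - 18\right) \left(-104 + 16\right) = \left(-22\right) \left(-88\right) = 1936$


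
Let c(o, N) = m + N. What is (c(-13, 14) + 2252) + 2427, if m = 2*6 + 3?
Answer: 4708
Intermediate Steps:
m = 15 (m = 12 + 3 = 15)
c(o, N) = 15 + N
(c(-13, 14) + 2252) + 2427 = ((15 + 14) + 2252) + 2427 = (29 + 2252) + 2427 = 2281 + 2427 = 4708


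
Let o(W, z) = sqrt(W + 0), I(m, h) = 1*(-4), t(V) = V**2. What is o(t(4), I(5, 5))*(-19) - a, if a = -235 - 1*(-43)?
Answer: 116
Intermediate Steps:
I(m, h) = -4
o(W, z) = sqrt(W)
a = -192 (a = -235 + 43 = -192)
o(t(4), I(5, 5))*(-19) - a = sqrt(4**2)*(-19) - 1*(-192) = sqrt(16)*(-19) + 192 = 4*(-19) + 192 = -76 + 192 = 116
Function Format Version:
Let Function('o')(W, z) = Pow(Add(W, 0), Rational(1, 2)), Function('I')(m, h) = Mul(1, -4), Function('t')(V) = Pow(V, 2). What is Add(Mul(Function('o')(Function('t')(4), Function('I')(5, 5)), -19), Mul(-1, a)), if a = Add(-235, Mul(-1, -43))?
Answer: 116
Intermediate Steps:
Function('I')(m, h) = -4
Function('o')(W, z) = Pow(W, Rational(1, 2))
a = -192 (a = Add(-235, 43) = -192)
Add(Mul(Function('o')(Function('t')(4), Function('I')(5, 5)), -19), Mul(-1, a)) = Add(Mul(Pow(Pow(4, 2), Rational(1, 2)), -19), Mul(-1, -192)) = Add(Mul(Pow(16, Rational(1, 2)), -19), 192) = Add(Mul(4, -19), 192) = Add(-76, 192) = 116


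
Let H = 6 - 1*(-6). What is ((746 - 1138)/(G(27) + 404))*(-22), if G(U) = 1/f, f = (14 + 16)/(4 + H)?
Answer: 32340/1517 ≈ 21.318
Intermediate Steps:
H = 12 (H = 6 + 6 = 12)
f = 15/8 (f = (14 + 16)/(4 + 12) = 30/16 = 30*(1/16) = 15/8 ≈ 1.8750)
G(U) = 8/15 (G(U) = 1/(15/8) = 8/15)
((746 - 1138)/(G(27) + 404))*(-22) = ((746 - 1138)/(8/15 + 404))*(-22) = -392/6068/15*(-22) = -392*15/6068*(-22) = -1470/1517*(-22) = 32340/1517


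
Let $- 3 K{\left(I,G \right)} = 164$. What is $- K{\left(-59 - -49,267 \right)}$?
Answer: $\frac{164}{3} \approx 54.667$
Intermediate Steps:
$K{\left(I,G \right)} = - \frac{164}{3}$ ($K{\left(I,G \right)} = \left(- \frac{1}{3}\right) 164 = - \frac{164}{3}$)
$- K{\left(-59 - -49,267 \right)} = \left(-1\right) \left(- \frac{164}{3}\right) = \frac{164}{3}$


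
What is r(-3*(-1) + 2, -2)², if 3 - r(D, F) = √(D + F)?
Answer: (3 - √3)² ≈ 1.6077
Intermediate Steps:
r(D, F) = 3 - √(D + F)
r(-3*(-1) + 2, -2)² = (3 - √((-3*(-1) + 2) - 2))² = (3 - √((3 + 2) - 2))² = (3 - √(5 - 2))² = (3 - √3)²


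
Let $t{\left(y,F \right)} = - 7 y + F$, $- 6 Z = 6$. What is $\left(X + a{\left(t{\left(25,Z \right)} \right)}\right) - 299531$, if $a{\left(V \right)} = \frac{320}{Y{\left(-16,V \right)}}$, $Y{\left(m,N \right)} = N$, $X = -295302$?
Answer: $- \frac{6543183}{11} \approx -5.9484 \cdot 10^{5}$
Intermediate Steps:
$Z = -1$ ($Z = \left(- \frac{1}{6}\right) 6 = -1$)
$t{\left(y,F \right)} = F - 7 y$
$a{\left(V \right)} = \frac{320}{V}$
$\left(X + a{\left(t{\left(25,Z \right)} \right)}\right) - 299531 = \left(-295302 + \frac{320}{-1 - 175}\right) - 299531 = \left(-295302 + \frac{320}{-176}\right) - 299531 = \left(-295302 + 320 \left(- \frac{1}{176}\right)\right) - 299531 = \left(-295302 - \frac{20}{11}\right) - 299531 = - \frac{3248342}{11} - 299531 = - \frac{6543183}{11}$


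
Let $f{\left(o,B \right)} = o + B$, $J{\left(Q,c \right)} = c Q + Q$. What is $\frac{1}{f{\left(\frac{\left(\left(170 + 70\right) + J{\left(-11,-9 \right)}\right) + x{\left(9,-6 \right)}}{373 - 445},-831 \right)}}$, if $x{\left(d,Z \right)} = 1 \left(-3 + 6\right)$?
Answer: $- \frac{72}{60163} \approx -0.0011967$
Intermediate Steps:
$x{\left(d,Z \right)} = 3$ ($x{\left(d,Z \right)} = 1 \cdot 3 = 3$)
$J{\left(Q,c \right)} = Q + Q c$ ($J{\left(Q,c \right)} = Q c + Q = Q + Q c$)
$f{\left(o,B \right)} = B + o$
$\frac{1}{f{\left(\frac{\left(\left(170 + 70\right) + J{\left(-11,-9 \right)}\right) + x{\left(9,-6 \right)}}{373 - 445},-831 \right)}} = \frac{1}{-831 + \frac{\left(\left(170 + 70\right) - 11 \left(1 - 9\right)\right) + 3}{373 - 445}} = \frac{1}{-831 + \frac{\left(240 - -88\right) + 3}{-72}} = \frac{1}{-831 + \left(\left(240 + 88\right) + 3\right) \left(- \frac{1}{72}\right)} = \frac{1}{-831 + \left(328 + 3\right) \left(- \frac{1}{72}\right)} = \frac{1}{-831 + 331 \left(- \frac{1}{72}\right)} = \frac{1}{-831 - \frac{331}{72}} = \frac{1}{- \frac{60163}{72}} = - \frac{72}{60163}$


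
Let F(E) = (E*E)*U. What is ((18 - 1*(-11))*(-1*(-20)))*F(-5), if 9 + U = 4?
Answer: -72500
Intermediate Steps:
U = -5 (U = -9 + 4 = -5)
F(E) = -5*E² (F(E) = (E*E)*(-5) = E²*(-5) = -5*E²)
((18 - 1*(-11))*(-1*(-20)))*F(-5) = ((18 - 1*(-11))*(-1*(-20)))*(-5*(-5)²) = ((18 + 11)*20)*(-5*25) = (29*20)*(-125) = 580*(-125) = -72500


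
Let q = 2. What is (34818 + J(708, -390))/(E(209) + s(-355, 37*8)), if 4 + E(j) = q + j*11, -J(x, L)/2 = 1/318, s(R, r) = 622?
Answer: 5536061/464121 ≈ 11.928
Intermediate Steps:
J(x, L) = -1/159 (J(x, L) = -2/318 = -2*1/318 = -1/159)
E(j) = -2 + 11*j (E(j) = -4 + (2 + j*11) = -4 + (2 + 11*j) = -2 + 11*j)
(34818 + J(708, -390))/(E(209) + s(-355, 37*8)) = (34818 - 1/159)/((-2 + 11*209) + 622) = 5536061/(159*((-2 + 2299) + 622)) = 5536061/(159*(2297 + 622)) = (5536061/159)/2919 = (5536061/159)*(1/2919) = 5536061/464121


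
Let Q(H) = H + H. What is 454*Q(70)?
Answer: 63560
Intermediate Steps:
Q(H) = 2*H
454*Q(70) = 454*(2*70) = 454*140 = 63560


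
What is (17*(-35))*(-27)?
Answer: 16065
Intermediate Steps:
(17*(-35))*(-27) = -595*(-27) = 16065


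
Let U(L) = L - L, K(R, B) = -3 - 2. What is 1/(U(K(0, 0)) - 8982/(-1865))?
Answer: 1865/8982 ≈ 0.20764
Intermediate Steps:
K(R, B) = -5
U(L) = 0
1/(U(K(0, 0)) - 8982/(-1865)) = 1/(0 - 8982/(-1865)) = 1/(0 - 8982*(-1/1865)) = 1/(0 + 8982/1865) = 1/(8982/1865) = 1865/8982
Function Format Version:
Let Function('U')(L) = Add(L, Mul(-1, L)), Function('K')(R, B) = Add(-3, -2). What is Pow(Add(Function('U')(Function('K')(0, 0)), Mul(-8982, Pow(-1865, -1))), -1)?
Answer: Rational(1865, 8982) ≈ 0.20764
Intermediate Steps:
Function('K')(R, B) = -5
Function('U')(L) = 0
Pow(Add(Function('U')(Function('K')(0, 0)), Mul(-8982, Pow(-1865, -1))), -1) = Pow(Add(0, Mul(-8982, Pow(-1865, -1))), -1) = Pow(Add(0, Mul(-8982, Rational(-1, 1865))), -1) = Pow(Add(0, Rational(8982, 1865)), -1) = Pow(Rational(8982, 1865), -1) = Rational(1865, 8982)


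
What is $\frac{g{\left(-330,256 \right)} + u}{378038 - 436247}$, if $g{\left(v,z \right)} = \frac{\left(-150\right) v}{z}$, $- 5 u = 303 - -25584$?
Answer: $\frac{531631}{6208960} \approx 0.085623$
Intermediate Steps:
$u = - \frac{25887}{5}$ ($u = - \frac{303 - -25584}{5} = - \frac{303 + 25584}{5} = \left(- \frac{1}{5}\right) 25887 = - \frac{25887}{5} \approx -5177.4$)
$g{\left(v,z \right)} = - \frac{150 v}{z}$
$\frac{g{\left(-330,256 \right)} + u}{378038 - 436247} = \frac{\left(-150\right) \left(-330\right) \frac{1}{256} - \frac{25887}{5}}{378038 - 436247} = \frac{\left(-150\right) \left(-330\right) \frac{1}{256} - \frac{25887}{5}}{-58209} = \left(\frac{12375}{64} - \frac{25887}{5}\right) \left(- \frac{1}{58209}\right) = \left(- \frac{1594893}{320}\right) \left(- \frac{1}{58209}\right) = \frac{531631}{6208960}$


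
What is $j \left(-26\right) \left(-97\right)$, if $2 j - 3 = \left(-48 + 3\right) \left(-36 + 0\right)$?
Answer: $2046603$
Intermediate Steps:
$j = \frac{1623}{2}$ ($j = \frac{3}{2} + \frac{\left(-48 + 3\right) \left(-36 + 0\right)}{2} = \frac{3}{2} + \frac{\left(-45\right) \left(-36\right)}{2} = \frac{3}{2} + \frac{1}{2} \cdot 1620 = \frac{3}{2} + 810 = \frac{1623}{2} \approx 811.5$)
$j \left(-26\right) \left(-97\right) = \frac{1623}{2} \left(-26\right) \left(-97\right) = \left(-21099\right) \left(-97\right) = 2046603$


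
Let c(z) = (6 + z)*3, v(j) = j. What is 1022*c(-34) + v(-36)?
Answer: -85884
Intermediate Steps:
c(z) = 18 + 3*z
1022*c(-34) + v(-36) = 1022*(18 + 3*(-34)) - 36 = 1022*(18 - 102) - 36 = 1022*(-84) - 36 = -85848 - 36 = -85884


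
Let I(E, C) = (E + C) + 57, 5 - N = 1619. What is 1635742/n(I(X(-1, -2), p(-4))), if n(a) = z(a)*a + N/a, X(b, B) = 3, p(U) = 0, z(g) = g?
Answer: 16357420/35731 ≈ 457.79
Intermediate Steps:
N = -1614 (N = 5 - 1*1619 = 5 - 1619 = -1614)
I(E, C) = 57 + C + E (I(E, C) = (C + E) + 57 = 57 + C + E)
n(a) = a² - 1614/a (n(a) = a*a - 1614/a = a² - 1614/a)
1635742/n(I(X(-1, -2), p(-4))) = 1635742/(((-1614 + (57 + 0 + 3)³)/(57 + 0 + 3))) = 1635742/(((-1614 + 60³)/60)) = 1635742/(((-1614 + 216000)/60)) = 1635742/(((1/60)*214386)) = 1635742/(35731/10) = 1635742*(10/35731) = 16357420/35731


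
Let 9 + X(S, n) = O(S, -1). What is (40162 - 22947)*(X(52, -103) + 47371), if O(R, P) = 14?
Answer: 815577840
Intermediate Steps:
X(S, n) = 5 (X(S, n) = -9 + 14 = 5)
(40162 - 22947)*(X(52, -103) + 47371) = (40162 - 22947)*(5 + 47371) = 17215*47376 = 815577840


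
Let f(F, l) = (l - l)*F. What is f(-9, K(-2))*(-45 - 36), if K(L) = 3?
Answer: 0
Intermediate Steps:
f(F, l) = 0 (f(F, l) = 0*F = 0)
f(-9, K(-2))*(-45 - 36) = 0*(-45 - 36) = 0*(-81) = 0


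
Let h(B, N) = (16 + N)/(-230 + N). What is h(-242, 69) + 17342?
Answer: 2791977/161 ≈ 17341.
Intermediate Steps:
h(B, N) = (16 + N)/(-230 + N)
h(-242, 69) + 17342 = (16 + 69)/(-230 + 69) + 17342 = 85/(-161) + 17342 = -1/161*85 + 17342 = -85/161 + 17342 = 2791977/161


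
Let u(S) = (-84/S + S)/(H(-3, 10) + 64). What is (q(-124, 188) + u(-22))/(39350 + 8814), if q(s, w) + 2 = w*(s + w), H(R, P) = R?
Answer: 4035965/16159022 ≈ 0.24977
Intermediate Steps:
q(s, w) = -2 + w*(s + w)
u(S) = -84/(61*S) + S/61 (u(S) = (-84/S + S)/(-3 + 64) = (S - 84/S)/61 = (S - 84/S)*(1/61) = -84/(61*S) + S/61)
(q(-124, 188) + u(-22))/(39350 + 8814) = ((-2 + 188² - 124*188) + (1/61)*(-84 + (-22)²)/(-22))/(39350 + 8814) = ((-2 + 35344 - 23312) + (1/61)*(-1/22)*(-84 + 484))/48164 = (12030 + (1/61)*(-1/22)*400)*(1/48164) = (12030 - 200/671)*(1/48164) = (8071930/671)*(1/48164) = 4035965/16159022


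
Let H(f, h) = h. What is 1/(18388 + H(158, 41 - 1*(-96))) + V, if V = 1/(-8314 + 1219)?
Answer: -254/2920775 ≈ -8.6963e-5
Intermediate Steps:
V = -1/7095 (V = 1/(-7095) = -1/7095 ≈ -0.00014094)
1/(18388 + H(158, 41 - 1*(-96))) + V = 1/(18388 + (41 - 1*(-96))) - 1/7095 = 1/(18388 + (41 + 96)) - 1/7095 = 1/(18388 + 137) - 1/7095 = 1/18525 - 1/7095 = -254/2920775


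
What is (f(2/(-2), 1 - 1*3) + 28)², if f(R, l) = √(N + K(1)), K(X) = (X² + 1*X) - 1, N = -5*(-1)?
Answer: (28 + √6)² ≈ 927.17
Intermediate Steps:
N = 5
K(X) = -1 + X + X² (K(X) = (X² + X) - 1 = (X + X²) - 1 = -1 + X + X²)
f(R, l) = √6 (f(R, l) = √(5 + (-1 + 1 + 1²)) = √(5 + (-1 + 1 + 1)) = √(5 + 1) = √6)
(f(2/(-2), 1 - 1*3) + 28)² = (√6 + 28)² = (28 + √6)²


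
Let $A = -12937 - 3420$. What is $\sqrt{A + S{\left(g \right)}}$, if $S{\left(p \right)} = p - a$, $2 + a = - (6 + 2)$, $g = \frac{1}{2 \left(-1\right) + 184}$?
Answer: $\frac{i \sqrt{541477846}}{182} \approx 127.86 i$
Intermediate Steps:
$g = \frac{1}{182}$ ($g = \frac{1}{-2 + 184} = \frac{1}{182} \approx 0.0054945$)
$a = -10$ ($a = -2 - \left(6 + 2\right) = -2 - 8 = -10$)
$A = -16357$ ($A = -12937 - 3420 = -16357$)
$S{\left(p \right)} = 10 + p$ ($S{\left(p \right)} = p - -10 = p + 10 = 10 + p$)
$\sqrt{A + S{\left(g \right)}} = \sqrt{-16357 + \left(10 + \frac{1}{182}\right)} = \sqrt{-16357 + \frac{1821}{182}} = \sqrt{- \frac{2975153}{182}} = \frac{i \sqrt{541477846}}{182}$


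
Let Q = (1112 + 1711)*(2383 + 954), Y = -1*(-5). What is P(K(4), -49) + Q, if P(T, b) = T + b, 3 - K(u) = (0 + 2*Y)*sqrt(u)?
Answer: 9420285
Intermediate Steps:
Y = 5
Q = 9420351 (Q = 2823*3337 = 9420351)
K(u) = 3 - 10*sqrt(u) (K(u) = 3 - (0 + 2*5)*sqrt(u) = 3 - (0 + 10)*sqrt(u) = 3 - 10*sqrt(u))
P(K(4), -49) + Q = ((3 - 10*sqrt(4)) - 49) + 9420351 = ((3 - 10*2) - 49) + 9420351 = ((3 - 20) - 49) + 9420351 = (-17 - 49) + 9420351 = -66 + 9420351 = 9420285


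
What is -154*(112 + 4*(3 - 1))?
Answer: -18480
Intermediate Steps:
-154*(112 + 4*(3 - 1)) = -154*(112 + 4*2) = -154*(112 + 8) = -154*120 = -18480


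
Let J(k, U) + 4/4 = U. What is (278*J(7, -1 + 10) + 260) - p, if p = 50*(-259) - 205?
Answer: 15639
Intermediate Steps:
J(k, U) = -1 + U
p = -13155 (p = -12950 - 205 = -13155)
(278*J(7, -1 + 10) + 260) - p = (278*(-1 + (-1 + 10)) + 260) - 1*(-13155) = (278*(-1 + 9) + 260) + 13155 = (278*8 + 260) + 13155 = (2224 + 260) + 13155 = 2484 + 13155 = 15639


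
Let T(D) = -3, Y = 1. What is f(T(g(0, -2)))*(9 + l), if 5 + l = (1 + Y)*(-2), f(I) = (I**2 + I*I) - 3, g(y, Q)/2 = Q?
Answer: 0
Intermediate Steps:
g(y, Q) = 2*Q
f(I) = -3 + 2*I**2 (f(I) = (I**2 + I**2) - 3 = 2*I**2 - 3 = -3 + 2*I**2)
l = -9 (l = -5 + (1 + 1)*(-2) = -5 + 2*(-2) = -5 - 4 = -9)
f(T(g(0, -2)))*(9 + l) = (-3 + 2*(-3)**2)*(9 - 9) = (-3 + 2*9)*0 = (-3 + 18)*0 = 15*0 = 0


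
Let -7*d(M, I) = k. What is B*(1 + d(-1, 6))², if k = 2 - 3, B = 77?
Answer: 704/7 ≈ 100.57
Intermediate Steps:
k = -1
d(M, I) = ⅐ (d(M, I) = -⅐*(-1) = ⅐)
B*(1 + d(-1, 6))² = 77*(1 + ⅐)² = 77*(8/7)² = 77*(64/49) = 704/7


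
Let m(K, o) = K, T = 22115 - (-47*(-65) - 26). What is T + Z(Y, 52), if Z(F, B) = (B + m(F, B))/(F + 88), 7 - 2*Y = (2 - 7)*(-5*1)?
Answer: 1507837/79 ≈ 19087.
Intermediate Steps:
Y = -9 (Y = 7/2 - (2 - 7)*(-5*1)/2 = 7/2 - (-5)*(-5)/2 = 7/2 - ½*25 = 7/2 - 25/2 = -9)
T = 19086 (T = 22115 - (3055 - 26) = 22115 - 1*3029 = 22115 - 3029 = 19086)
Z(F, B) = (B + F)/(88 + F) (Z(F, B) = (B + F)/(F + 88) = (B + F)/(88 + F))
T + Z(Y, 52) = 19086 + (52 - 9)/(88 - 9) = 19086 + 43/79 = 1507837/79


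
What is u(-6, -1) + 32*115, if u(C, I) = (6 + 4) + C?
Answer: 3684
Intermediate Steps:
u(C, I) = 10 + C
u(-6, -1) + 32*115 = (10 - 6) + 32*115 = 4 + 3680 = 3684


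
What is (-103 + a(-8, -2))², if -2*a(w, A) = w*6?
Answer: 6241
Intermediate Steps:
a(w, A) = -3*w (a(w, A) = -w*6/2 = -3*w)
(-103 + a(-8, -2))² = (-103 - 3*(-8))² = (-103 + 24)² = (-79)² = 6241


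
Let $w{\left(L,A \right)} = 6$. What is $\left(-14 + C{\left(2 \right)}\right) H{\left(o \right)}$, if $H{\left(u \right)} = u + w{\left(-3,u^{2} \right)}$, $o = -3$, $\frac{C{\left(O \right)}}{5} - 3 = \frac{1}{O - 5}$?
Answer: $-2$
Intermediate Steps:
$C{\left(O \right)} = 15 + \frac{5}{-5 + O}$ ($C{\left(O \right)} = 15 + \frac{5}{O - 5} = 15 + \frac{5}{-5 + O}$)
$H{\left(u \right)} = 6 + u$ ($H{\left(u \right)} = u + 6 = 6 + u$)
$\left(-14 + C{\left(2 \right)}\right) H{\left(o \right)} = \left(-14 + \frac{5 \left(-14 + 3 \cdot 2\right)}{-5 + 2}\right) \left(6 - 3\right) = \left(-14 + \frac{5 \left(-14 + 6\right)}{-3}\right) 3 = \left(-14 + 5 \left(- \frac{1}{3}\right) \left(-8\right)\right) 3 = \left(-14 + \frac{40}{3}\right) 3 = \left(- \frac{2}{3}\right) 3 = -2$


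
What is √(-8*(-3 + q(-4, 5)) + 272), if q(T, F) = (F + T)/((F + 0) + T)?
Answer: 12*√2 ≈ 16.971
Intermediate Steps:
q(T, F) = 1 (q(T, F) = (F + T)/(F + T) = 1)
√(-8*(-3 + q(-4, 5)) + 272) = √(-8*(-3 + 1) + 272) = √(-8*(-2) + 272) = √(16 + 272) = √288 = 12*√2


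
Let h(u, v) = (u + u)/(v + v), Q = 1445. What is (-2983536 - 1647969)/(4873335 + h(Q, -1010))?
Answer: -935564010/984413381 ≈ -0.95038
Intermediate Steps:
h(u, v) = u/v (h(u, v) = (2*u)/((2*v)) = (2*u)*(1/(2*v)) = u/v)
(-2983536 - 1647969)/(4873335 + h(Q, -1010)) = (-2983536 - 1647969)/(4873335 + 1445/(-1010)) = -4631505/(4873335 + 1445*(-1/1010)) = -4631505/(4873335 - 289/202) = -4631505/984413381/202 = -4631505*202/984413381 = -935564010/984413381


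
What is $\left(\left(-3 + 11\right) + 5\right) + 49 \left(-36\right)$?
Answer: $-1751$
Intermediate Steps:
$\left(\left(-3 + 11\right) + 5\right) + 49 \left(-36\right) = \left(8 + 5\right) - 1764 = 13 - 1764 = -1751$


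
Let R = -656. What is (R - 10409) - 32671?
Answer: -43736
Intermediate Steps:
(R - 10409) - 32671 = (-656 - 10409) - 32671 = -11065 - 32671 = -43736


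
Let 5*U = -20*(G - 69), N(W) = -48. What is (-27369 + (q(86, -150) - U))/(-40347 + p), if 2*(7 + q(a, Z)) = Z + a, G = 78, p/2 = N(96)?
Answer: 9124/13481 ≈ 0.67680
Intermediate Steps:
p = -96 (p = 2*(-48) = -96)
U = -36 (U = (-20*(78 - 69))/5 = (-20*9)/5 = (⅕)*(-180) = -36)
q(a, Z) = -7 + Z/2 + a/2 (q(a, Z) = -7 + (Z + a)/2 = -7 + (Z/2 + a/2) = -7 + Z/2 + a/2)
(-27369 + (q(86, -150) - U))/(-40347 + p) = (-27369 + ((-7 + (½)*(-150) + (½)*86) - 1*(-36)))/(-40347 - 96) = (-27369 + ((-7 - 75 + 43) + 36))/(-40443) = (-27369 + (-39 + 36))*(-1/40443) = (-27369 - 3)*(-1/40443) = -27372*(-1/40443) = 9124/13481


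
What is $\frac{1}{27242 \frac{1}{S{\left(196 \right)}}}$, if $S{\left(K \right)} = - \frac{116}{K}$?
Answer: $- \frac{29}{1334858} \approx -2.1725 \cdot 10^{-5}$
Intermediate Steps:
$\frac{1}{27242 \frac{1}{S{\left(196 \right)}}} = \frac{1}{27242 \frac{1}{\left(-116\right) \frac{1}{196}}} = \frac{1}{27242 \frac{1}{- \frac{29}{49}}} = \frac{1}{27242 \left(- \frac{49}{29}\right)} = \frac{1}{- \frac{1334858}{29}} = - \frac{29}{1334858}$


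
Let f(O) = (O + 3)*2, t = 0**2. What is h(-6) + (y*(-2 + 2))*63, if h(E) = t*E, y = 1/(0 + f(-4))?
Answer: 0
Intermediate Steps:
t = 0
f(O) = 6 + 2*O (f(O) = (3 + O)*2 = 6 + 2*O)
y = -1/2 (y = 1/(0 + (6 + 2*(-4))) = 1/(0 + (6 - 8)) = 1/(0 - 2) = 1/(-2) = -1/2 ≈ -0.50000)
h(E) = 0 (h(E) = 0*E = 0)
h(-6) + (y*(-2 + 2))*63 = 0 - (-2 + 2)/2*63 = 0 - 1/2*0*63 = 0 + 0*63 = 0 + 0 = 0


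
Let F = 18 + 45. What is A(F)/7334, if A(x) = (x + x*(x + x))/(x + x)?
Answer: 127/14668 ≈ 0.0086583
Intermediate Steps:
F = 63
A(x) = (x + 2*x²)/(2*x) (A(x) = (x + x*(2*x))/((2*x)) = (x + 2*x²)*(1/(2*x)) = (x + 2*x²)/(2*x))
A(F)/7334 = (½ + 63)/7334 = (127/2)*(1/7334) = 127/14668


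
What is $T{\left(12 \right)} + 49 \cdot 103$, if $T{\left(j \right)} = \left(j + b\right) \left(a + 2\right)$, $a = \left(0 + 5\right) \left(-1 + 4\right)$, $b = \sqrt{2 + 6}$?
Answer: $5251 + 34 \sqrt{2} \approx 5299.1$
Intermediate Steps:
$b = 2 \sqrt{2}$ ($b = \sqrt{8} = 2 \sqrt{2} \approx 2.8284$)
$a = 15$ ($a = 5 \cdot 3 = 15$)
$T{\left(j \right)} = 17 j + 34 \sqrt{2}$ ($T{\left(j \right)} = \left(j + 2 \sqrt{2}\right) \left(15 + 2\right) = \left(j + 2 \sqrt{2}\right) 17 = 17 j + 34 \sqrt{2}$)
$T{\left(12 \right)} + 49 \cdot 103 = \left(17 \cdot 12 + 34 \sqrt{2}\right) + 49 \cdot 103 = \left(204 + 34 \sqrt{2}\right) + 5047 = 5251 + 34 \sqrt{2}$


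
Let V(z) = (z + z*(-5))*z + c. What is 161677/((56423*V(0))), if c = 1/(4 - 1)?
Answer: 485031/56423 ≈ 8.5963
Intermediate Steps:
c = ⅓ (c = 1/3 = ⅓ ≈ 0.33333)
V(z) = ⅓ - 4*z² (V(z) = (z + z*(-5))*z + ⅓ = (z - 5*z)*z + ⅓ = (-4*z)*z + ⅓ = -4*z² + ⅓ = ⅓ - 4*z²)
161677/((56423*V(0))) = 161677/((56423*(⅓ - 4*0²))) = 161677/((56423*(⅓ - 4*0))) = 161677/((56423*(⅓ + 0))) = 161677/((56423*(⅓))) = 161677/(56423/3) = 161677*(3/56423) = 485031/56423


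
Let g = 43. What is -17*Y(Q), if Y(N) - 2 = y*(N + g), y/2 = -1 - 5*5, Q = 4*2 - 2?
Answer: 43282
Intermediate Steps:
Q = 6 (Q = 8 - 2 = 6)
y = -52 (y = 2*(-1 - 5*5) = 2*(-1 - 25) = 2*(-26) = -52)
Y(N) = -2234 - 52*N (Y(N) = 2 - 52*(N + 43) = 2 - 52*(43 + N) = 2 + (-2236 - 52*N) = -2234 - 52*N)
-17*Y(Q) = -17*(-2234 - 52*6) = -17*(-2234 - 312) = -17*(-2546) = 43282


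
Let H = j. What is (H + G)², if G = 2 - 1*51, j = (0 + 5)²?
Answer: 576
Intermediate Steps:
j = 25 (j = 5² = 25)
H = 25
G = -49 (G = 2 - 51 = -49)
(H + G)² = (25 - 49)² = (-24)² = 576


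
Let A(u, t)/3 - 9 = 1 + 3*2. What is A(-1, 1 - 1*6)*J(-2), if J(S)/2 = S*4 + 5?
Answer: -288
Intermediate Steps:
J(S) = 10 + 8*S (J(S) = 2*(S*4 + 5) = 2*(4*S + 5) = 2*(5 + 4*S) = 10 + 8*S)
A(u, t) = 48 (A(u, t) = 27 + 3*(1 + 3*2) = 27 + 3*(1 + 6) = 27 + 3*7 = 27 + 21 = 48)
A(-1, 1 - 1*6)*J(-2) = 48*(10 + 8*(-2)) = 48*(10 - 16) = 48*(-6) = -288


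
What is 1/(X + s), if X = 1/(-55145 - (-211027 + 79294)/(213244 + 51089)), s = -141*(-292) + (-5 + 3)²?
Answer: 285813952/11768675282369 ≈ 2.4286e-5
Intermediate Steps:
s = 41176 (s = 41172 + (-2)² = 41172 + 4 = 41176)
X = -5183/285813952 (X = 1/(-55145 - (-131733)/264333) = 1/(-55145 - 1*(-2583/5183)) = 1/(-55145 + 2583/5183) = 1/(-285813952/5183) = -5183/285813952 ≈ -1.8134e-5)
1/(X + s) = 1/(-5183/285813952 + 41176) = 1/(11768675282369/285813952) = 285813952/11768675282369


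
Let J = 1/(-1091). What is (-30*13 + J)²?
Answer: 181042591081/1190281 ≈ 1.5210e+5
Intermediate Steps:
J = -1/1091 ≈ -0.00091659
(-30*13 + J)² = (-30*13 - 1/1091)² = (-390 - 1/1091)² = (-425491/1091)² = 181042591081/1190281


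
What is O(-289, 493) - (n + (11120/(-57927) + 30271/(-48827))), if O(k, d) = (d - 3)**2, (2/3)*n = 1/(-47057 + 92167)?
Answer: 61268539810446143653/255178394968380 ≈ 2.4010e+5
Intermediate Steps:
n = 3/90220 (n = 3/(2*(-47057 + 92167)) = (3/2)/45110 = (3/2)*(1/45110) = 3/90220 ≈ 3.3252e-5)
O(k, d) = (-3 + d)**2
O(-289, 493) - (n + (11120/(-57927) + 30271/(-48827))) = (-3 + 493)**2 - (3/90220 + (11120/(-57927) + 30271/(-48827))) = 490**2 - (3/90220 + (11120*(-1/57927) + 30271*(-1/48827))) = 240100 - (3/90220 + (-11120/57927 - 30271/48827)) = 240100 - (3/90220 - 2296464457/2828401629) = 240100 - 1*(-207178538105653/255178394968380) = 240100 + 207178538105653/255178394968380 = 61268539810446143653/255178394968380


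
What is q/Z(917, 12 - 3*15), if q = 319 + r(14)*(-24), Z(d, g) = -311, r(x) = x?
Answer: 17/311 ≈ 0.054662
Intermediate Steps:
q = -17 (q = 319 + 14*(-24) = 319 - 336 = -17)
q/Z(917, 12 - 3*15) = -17/(-311) = -17*(-1/311) = 17/311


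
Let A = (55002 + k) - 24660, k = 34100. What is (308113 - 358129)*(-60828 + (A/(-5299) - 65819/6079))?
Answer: 14005693445228256/4601803 ≈ 3.0435e+9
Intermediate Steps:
A = 64442 (A = (55002 + 34100) - 24660 = 89102 - 24660 = 64442)
(308113 - 358129)*(-60828 + (A/(-5299) - 65819/6079)) = (308113 - 358129)*(-60828 + (64442/(-5299) - 65819/6079)) = -50016*(-60828 + (64442*(-1/5299) - 65819*1/6079)) = -50016*(-60828 + (-9206/757 - 65819/6079)) = -50016*(-60828 - 105788257/4601803) = -50016*(-280024261141/4601803) = 14005693445228256/4601803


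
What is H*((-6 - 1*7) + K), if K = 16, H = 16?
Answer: 48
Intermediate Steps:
H*((-6 - 1*7) + K) = 16*((-6 - 1*7) + 16) = 16*((-6 - 7) + 16) = 16*(-13 + 16) = 16*3 = 48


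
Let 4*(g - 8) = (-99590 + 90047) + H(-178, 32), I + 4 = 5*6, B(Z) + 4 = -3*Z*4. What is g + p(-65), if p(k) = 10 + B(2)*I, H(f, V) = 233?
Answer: -6075/2 ≈ -3037.5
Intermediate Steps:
B(Z) = -4 - 12*Z (B(Z) = -4 - 3*Z*4 = -4 - 12*Z)
I = 26 (I = -4 + 5*6 = -4 + 30 = 26)
p(k) = -718 (p(k) = 10 + (-4 - 12*2)*26 = 10 + (-4 - 24)*26 = 10 - 28*26 = 10 - 728 = -718)
g = -4639/2 (g = 8 + ((-99590 + 90047) + 233)/4 = 8 + (-9543 + 233)/4 = 8 + (1/4)*(-9310) = 8 - 4655/2 = -4639/2 ≈ -2319.5)
g + p(-65) = -4639/2 - 718 = -6075/2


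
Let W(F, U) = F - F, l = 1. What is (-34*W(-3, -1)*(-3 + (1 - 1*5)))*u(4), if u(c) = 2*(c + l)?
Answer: 0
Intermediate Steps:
W(F, U) = 0
u(c) = 2 + 2*c (u(c) = 2*(c + 1) = 2*(1 + c) = 2 + 2*c)
(-34*W(-3, -1)*(-3 + (1 - 1*5)))*u(4) = (-0*(-3 + (1 - 1*5)))*(2 + 2*4) = (-0*(-3 + (1 - 5)))*(2 + 8) = -0*(-3 - 4)*10 = -0*(-7)*10 = -34*0*10 = 0*10 = 0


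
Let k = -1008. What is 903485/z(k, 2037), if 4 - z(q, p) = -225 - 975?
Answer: 903485/1204 ≈ 750.40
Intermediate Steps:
z(q, p) = 1204 (z(q, p) = 4 - (-225 - 975) = 4 - 1*(-1200) = 4 + 1200 = 1204)
903485/z(k, 2037) = 903485/1204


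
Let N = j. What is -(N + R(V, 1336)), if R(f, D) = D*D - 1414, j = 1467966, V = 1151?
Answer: -3251448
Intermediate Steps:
N = 1467966
R(f, D) = -1414 + D**2 (R(f, D) = D**2 - 1414 = -1414 + D**2)
-(N + R(V, 1336)) = -(1467966 + (-1414 + 1336**2)) = -(1467966 + (-1414 + 1784896)) = -(1467966 + 1783482) = -1*3251448 = -3251448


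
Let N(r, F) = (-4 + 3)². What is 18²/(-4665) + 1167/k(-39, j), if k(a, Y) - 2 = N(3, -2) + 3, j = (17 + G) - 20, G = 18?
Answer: 604679/3110 ≈ 194.43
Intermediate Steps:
j = 15 (j = (17 + 18) - 20 = 35 - 20 = 15)
N(r, F) = 1 (N(r, F) = (-1)² = 1)
k(a, Y) = 6 (k(a, Y) = 2 + (1 + 3) = 2 + 4 = 6)
18²/(-4665) + 1167/k(-39, j) = 18²/(-4665) + 1167/6 = 324*(-1/4665) + 1167*(⅙) = -108/1555 + 389/2 = 604679/3110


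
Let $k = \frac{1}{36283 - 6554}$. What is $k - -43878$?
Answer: $\frac{1304449063}{29729} \approx 43878.0$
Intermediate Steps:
$k = \frac{1}{29729} \approx 3.3637 \cdot 10^{-5}$
$k - -43878 = \frac{1}{29729} - -43878 = \frac{1}{29729} + 43878 = \frac{1304449063}{29729}$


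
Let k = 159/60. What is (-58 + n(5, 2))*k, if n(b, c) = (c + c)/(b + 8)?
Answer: -3975/26 ≈ -152.88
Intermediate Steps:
k = 53/20 (k = 159*(1/60) = 53/20 ≈ 2.6500)
n(b, c) = 2*c/(8 + b) (n(b, c) = (2*c)/(8 + b) = 2*c/(8 + b))
(-58 + n(5, 2))*k = (-58 + 2*2/(8 + 5))*(53/20) = (-58 + 2*2/13)*(53/20) = (-58 + 2*2*(1/13))*(53/20) = (-58 + 4/13)*(53/20) = -750/13*53/20 = -3975/26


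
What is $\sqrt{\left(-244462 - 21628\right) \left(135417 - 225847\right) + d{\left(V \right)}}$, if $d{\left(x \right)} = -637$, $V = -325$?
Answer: $\sqrt{24062518063} \approx 1.5512 \cdot 10^{5}$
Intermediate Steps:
$\sqrt{\left(-244462 - 21628\right) \left(135417 - 225847\right) + d{\left(V \right)}} = \sqrt{\left(-244462 - 21628\right) \left(135417 - 225847\right) - 637} = \sqrt{\left(-266090\right) \left(-90430\right) - 637} = \sqrt{24062518700 - 637} = \sqrt{24062518063}$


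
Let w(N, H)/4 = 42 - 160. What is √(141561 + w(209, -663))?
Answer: √141089 ≈ 375.62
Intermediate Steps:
w(N, H) = -472 (w(N, H) = 4*(42 - 160) = 4*(-118) = -472)
√(141561 + w(209, -663)) = √(141561 - 472) = √141089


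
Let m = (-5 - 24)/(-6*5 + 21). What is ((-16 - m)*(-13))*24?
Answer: 17992/3 ≈ 5997.3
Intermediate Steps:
m = 29/9 (m = -29/(-30 + 21) = -29/(-9) = -29*(-⅑) = 29/9 ≈ 3.2222)
((-16 - m)*(-13))*24 = ((-16 - 1*29/9)*(-13))*24 = ((-16 - 29/9)*(-13))*24 = -173/9*(-13)*24 = (2249/9)*24 = 17992/3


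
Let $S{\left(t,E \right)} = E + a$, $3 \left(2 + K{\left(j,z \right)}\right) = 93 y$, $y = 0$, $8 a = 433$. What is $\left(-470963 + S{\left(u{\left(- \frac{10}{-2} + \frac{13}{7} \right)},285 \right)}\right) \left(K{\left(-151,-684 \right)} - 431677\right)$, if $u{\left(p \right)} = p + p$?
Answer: $\frac{1625267549889}{8} \approx 2.0316 \cdot 10^{11}$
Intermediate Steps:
$a = \frac{433}{8}$ ($a = \frac{1}{8} \cdot 433 = \frac{433}{8} \approx 54.125$)
$K{\left(j,z \right)} = -2$ ($K{\left(j,z \right)} = -2 + \frac{93 \cdot 0}{3} = -2 + \frac{1}{3} \cdot 0 = -2 + 0 = -2$)
$u{\left(p \right)} = 2 p$
$S{\left(t,E \right)} = \frac{433}{8} + E$ ($S{\left(t,E \right)} = E + \frac{433}{8} = \frac{433}{8} + E$)
$\left(-470963 + S{\left(u{\left(- \frac{10}{-2} + \frac{13}{7} \right)},285 \right)}\right) \left(K{\left(-151,-684 \right)} - 431677\right) = \left(-470963 + \left(\frac{433}{8} + 285\right)\right) \left(-2 - 431677\right) = \left(-470963 + \frac{2713}{8}\right) \left(-431679\right) = \left(- \frac{3764991}{8}\right) \left(-431679\right) = \frac{1625267549889}{8}$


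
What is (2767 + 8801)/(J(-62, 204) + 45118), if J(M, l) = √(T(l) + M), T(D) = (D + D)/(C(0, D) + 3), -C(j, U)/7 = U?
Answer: 123957193200/483463071743 - 28920*I*√562134/483463071743 ≈ 0.25639 - 4.4849e-5*I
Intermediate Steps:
C(j, U) = -7*U
T(D) = 2*D/(3 - 7*D) (T(D) = (D + D)/(-7*D + 3) = (2*D)/(3 - 7*D) = 2*D/(3 - 7*D))
J(M, l) = √(M - 2*l/(-3 + 7*l)) (J(M, l) = √(-2*l/(-3 + 7*l) + M) = √(M - 2*l/(-3 + 7*l)))
(2767 + 8801)/(J(-62, 204) + 45118) = (2767 + 8801)/(√((-2*204 - 62*(-3 + 7*204))/(-3 + 7*204)) + 45118) = 11568/(√((-408 - 62*(-3 + 1428))/(-3 + 1428)) + 45118) = 11568/(√((-408 - 62*1425)/1425) + 45118) = 11568/(√((-408 - 88350)/1425) + 45118) = 11568/(√((1/1425)*(-88758)) + 45118) = 11568/(√(-29586/475) + 45118) = 11568/(I*√562134/95 + 45118) = 11568/(45118 + I*√562134/95)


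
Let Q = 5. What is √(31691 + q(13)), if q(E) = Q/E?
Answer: 2*√1338961/13 ≈ 178.02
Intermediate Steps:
q(E) = 5/E
√(31691 + q(13)) = √(31691 + 5/13) = √(411988/13) = 2*√1338961/13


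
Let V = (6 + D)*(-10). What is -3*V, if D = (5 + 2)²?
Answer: 1650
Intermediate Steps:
D = 49 (D = 7² = 49)
V = -550 (V = (6 + 49)*(-10) = 55*(-10) = -550)
-3*V = -3*(-550) = 1650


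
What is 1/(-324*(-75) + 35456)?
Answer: 1/59756 ≈ 1.6735e-5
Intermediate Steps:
1/(-324*(-75) + 35456) = 1/(24300 + 35456) = 1/59756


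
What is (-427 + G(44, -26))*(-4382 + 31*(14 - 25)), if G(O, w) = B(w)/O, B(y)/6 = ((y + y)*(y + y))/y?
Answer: 22920719/11 ≈ 2.0837e+6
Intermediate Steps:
B(y) = 24*y (B(y) = 6*(((y + y)*(y + y))/y) = 6*(((2*y)*(2*y))/y) = 6*((4*y²)/y) = 6*(4*y) = 24*y)
G(O, w) = 24*w/O (G(O, w) = (24*w)/O = 24*w/O)
(-427 + G(44, -26))*(-4382 + 31*(14 - 25)) = (-427 + 24*(-26)/44)*(-4382 + 31*(14 - 25)) = (-427 + 24*(-26)*(1/44))*(-4382 + 31*(-11)) = (-427 - 156/11)*(-4382 - 341) = -4853/11*(-4723) = 22920719/11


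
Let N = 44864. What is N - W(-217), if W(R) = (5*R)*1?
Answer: 45949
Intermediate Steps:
W(R) = 5*R
N - W(-217) = 44864 - 5*(-217) = 44864 - 1*(-1085) = 44864 + 1085 = 45949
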